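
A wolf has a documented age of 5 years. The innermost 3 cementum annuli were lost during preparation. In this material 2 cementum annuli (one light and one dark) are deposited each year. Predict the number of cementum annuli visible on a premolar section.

7 cementum annuli

5 years at 2 cementum annuli per year gives 5 × 2 = 10 cementum annuli.
Less the 3 uncaptured cementum annuli: 10 − 3 = 7.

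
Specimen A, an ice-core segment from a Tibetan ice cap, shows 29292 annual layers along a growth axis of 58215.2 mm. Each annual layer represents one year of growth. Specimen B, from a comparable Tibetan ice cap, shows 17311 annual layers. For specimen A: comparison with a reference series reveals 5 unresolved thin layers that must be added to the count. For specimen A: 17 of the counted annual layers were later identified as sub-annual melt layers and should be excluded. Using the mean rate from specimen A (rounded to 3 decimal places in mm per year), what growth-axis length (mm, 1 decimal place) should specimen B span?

Specimen A: after corrections the count is 29292 − 17 + 5 = 29280 annual layers.
A: 58215.2 mm over 29280 years gives 58215.2 / 29280 ≈ 1.988 mm per year.
Length of B = 1.988 × 17311 = 34414.3 mm.

34414.3 mm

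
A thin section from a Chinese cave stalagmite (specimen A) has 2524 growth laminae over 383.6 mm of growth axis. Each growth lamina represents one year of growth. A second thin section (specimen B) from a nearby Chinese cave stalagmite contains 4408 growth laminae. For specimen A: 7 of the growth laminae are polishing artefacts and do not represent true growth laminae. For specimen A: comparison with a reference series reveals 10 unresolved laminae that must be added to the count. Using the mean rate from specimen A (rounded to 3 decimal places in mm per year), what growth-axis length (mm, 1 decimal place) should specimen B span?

670.0 mm

Specimen A: after corrections the count is 2524 − 7 + 10 = 2527 growth laminae.
A: 383.6 mm over 2527 years gives 383.6 / 2527 ≈ 0.152 mm/yr.
For B, 0.152 mm/year × 4408 years = 670.0 mm.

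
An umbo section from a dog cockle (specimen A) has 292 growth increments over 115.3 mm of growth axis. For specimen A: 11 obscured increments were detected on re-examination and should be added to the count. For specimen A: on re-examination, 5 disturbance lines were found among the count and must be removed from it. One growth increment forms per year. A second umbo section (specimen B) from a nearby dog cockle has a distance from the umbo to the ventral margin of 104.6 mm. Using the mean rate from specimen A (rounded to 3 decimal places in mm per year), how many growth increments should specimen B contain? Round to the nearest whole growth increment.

270 growth increments

Specimen A: true growth increment count = 292 − 5 + 11 = 298.
A: 115.3 mm over 298 years gives 115.3 / 298 ≈ 0.387 mm per year.
Specimen B: 104.6 mm / 0.387 mm per year = 270.28 years ≈ 270 growth increments.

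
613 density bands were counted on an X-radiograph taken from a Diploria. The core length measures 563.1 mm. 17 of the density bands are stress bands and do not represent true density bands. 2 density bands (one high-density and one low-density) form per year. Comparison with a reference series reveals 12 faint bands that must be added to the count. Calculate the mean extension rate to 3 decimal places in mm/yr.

1.852 mm/yr

Adjusted count: 613 − 17 + 12 = 608 density bands.
Dividing by 2 density bands per year: 608 / 2 = 304 years.
Extension rate ≈ 563.1 / 304 = 1.852 mm/yr.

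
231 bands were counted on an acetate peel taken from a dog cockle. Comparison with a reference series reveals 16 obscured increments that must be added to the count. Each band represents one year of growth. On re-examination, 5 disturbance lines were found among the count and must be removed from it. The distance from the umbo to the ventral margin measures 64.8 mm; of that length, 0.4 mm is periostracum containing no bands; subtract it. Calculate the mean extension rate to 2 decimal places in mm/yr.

After corrections the count is 231 − 5 + 16 = 242 bands.
Net length = 64.8 − 0.4 = 64.4 mm.
Extension rate ≈ 64.4 / 242 = 0.27 mm/yr.

0.27 mm/yr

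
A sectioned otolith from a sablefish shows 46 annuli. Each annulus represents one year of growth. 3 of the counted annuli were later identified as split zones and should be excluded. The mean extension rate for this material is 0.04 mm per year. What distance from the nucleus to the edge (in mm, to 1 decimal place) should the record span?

1.7 mm

Adjusted count: 46 − 3 = 43 annuli.
Length ≈ 0.04 × 43 = 1.7 mm.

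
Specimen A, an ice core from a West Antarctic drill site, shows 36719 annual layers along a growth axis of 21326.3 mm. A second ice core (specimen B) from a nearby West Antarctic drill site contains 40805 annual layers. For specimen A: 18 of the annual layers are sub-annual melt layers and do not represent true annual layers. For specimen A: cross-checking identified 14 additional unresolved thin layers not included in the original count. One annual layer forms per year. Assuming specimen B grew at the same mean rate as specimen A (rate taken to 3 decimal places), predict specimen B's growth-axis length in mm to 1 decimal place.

23707.7 mm

Specimen A: after corrections the count is 36719 − 18 + 14 = 36715 annual layers.
A: Mean rate = 21326.3 mm / 36715 years ≈ 0.581 mm/yr.
For B, 0.581 mm/year × 40805 years = 23707.7 mm.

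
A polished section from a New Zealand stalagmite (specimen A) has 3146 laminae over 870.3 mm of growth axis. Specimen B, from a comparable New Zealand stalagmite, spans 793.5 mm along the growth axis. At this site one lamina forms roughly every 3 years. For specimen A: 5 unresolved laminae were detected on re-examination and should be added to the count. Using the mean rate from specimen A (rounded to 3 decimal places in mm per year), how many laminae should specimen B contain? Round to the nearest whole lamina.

Specimen A: after corrections the count is 3146 + 5 = 3151 laminae.
Specimen A: at 3 years per lamina, 3151 × 3 = 9453 years.
A: Extension rate ≈ 870.3 / 9453 = 0.092 mm per year.
Specimen B: 793.5 mm / 0.092 mm per year = 8625.00 years; at 3 years per lamina that is 8625.00 / 3 ≈ 2875 laminae.

2875 laminae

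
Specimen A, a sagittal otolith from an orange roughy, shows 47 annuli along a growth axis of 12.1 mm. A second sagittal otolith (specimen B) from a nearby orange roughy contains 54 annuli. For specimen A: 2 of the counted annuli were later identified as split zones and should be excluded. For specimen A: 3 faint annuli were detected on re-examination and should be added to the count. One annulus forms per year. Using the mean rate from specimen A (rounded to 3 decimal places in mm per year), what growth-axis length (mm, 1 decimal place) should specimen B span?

Specimen A: after corrections the count is 47 − 2 + 3 = 48 annuli.
A: Mean rate = 12.1 mm / 48 years ≈ 0.252 mm per year.
For B, 0.252 mm/year × 54 years = 13.6 mm.

13.6 mm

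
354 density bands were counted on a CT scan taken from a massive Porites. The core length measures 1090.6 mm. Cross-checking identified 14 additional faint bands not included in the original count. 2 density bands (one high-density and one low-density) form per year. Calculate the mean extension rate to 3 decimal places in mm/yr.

5.927 mm/yr

After corrections the count is 354 + 14 = 368 density bands.
Dividing by 2 density bands per year: 368 / 2 = 184 years.
Mean rate = 1090.6 mm / 184 years ≈ 5.927 mm/yr.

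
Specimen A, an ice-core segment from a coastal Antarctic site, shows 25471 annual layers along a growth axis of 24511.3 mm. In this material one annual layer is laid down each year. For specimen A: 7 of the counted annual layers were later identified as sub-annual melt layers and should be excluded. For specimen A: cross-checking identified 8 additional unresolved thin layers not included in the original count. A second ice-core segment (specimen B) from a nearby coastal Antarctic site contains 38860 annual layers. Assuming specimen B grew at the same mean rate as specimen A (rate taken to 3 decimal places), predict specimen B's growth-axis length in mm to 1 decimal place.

Specimen A: true annual layer count = 25471 − 7 + 8 = 25472.
A: Mean rate = 24511.3 mm / 25472 years ≈ 0.962 mm/year.
B's length ≈ 0.962 × 38860 = 37383.3 mm.

37383.3 mm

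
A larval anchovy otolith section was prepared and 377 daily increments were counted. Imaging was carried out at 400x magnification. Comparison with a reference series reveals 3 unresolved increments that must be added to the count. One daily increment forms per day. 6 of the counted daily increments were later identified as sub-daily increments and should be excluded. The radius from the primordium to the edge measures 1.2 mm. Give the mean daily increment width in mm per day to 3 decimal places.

0.003 mm per day

After corrections the count is 377 − 6 + 3 = 374 daily increments.
Mean rate = 1.2 mm / 374 days ≈ 0.003 mm per day.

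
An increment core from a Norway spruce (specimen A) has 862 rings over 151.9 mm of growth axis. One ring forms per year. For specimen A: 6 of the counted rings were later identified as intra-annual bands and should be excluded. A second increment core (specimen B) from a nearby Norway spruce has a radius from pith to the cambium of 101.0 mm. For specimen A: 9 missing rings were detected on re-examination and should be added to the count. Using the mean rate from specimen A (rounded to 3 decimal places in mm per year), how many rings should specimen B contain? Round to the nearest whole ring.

Specimen A: after corrections the count is 862 − 6 + 9 = 865 rings.
A: 151.9 mm over 865 years gives 151.9 / 865 ≈ 0.176 mm per year.
For B, 101.0 / 0.176 = 573.86 years ≈ 574 rings.

574 rings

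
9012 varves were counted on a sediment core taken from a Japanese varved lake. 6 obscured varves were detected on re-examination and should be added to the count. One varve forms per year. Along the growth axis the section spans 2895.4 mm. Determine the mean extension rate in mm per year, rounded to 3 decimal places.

Correcting the raw count gives 9012 + 6 = 9018 true varves.
Mean rate = 2895.4 mm / 9018 years ≈ 0.321 mm per year.

0.321 mm per year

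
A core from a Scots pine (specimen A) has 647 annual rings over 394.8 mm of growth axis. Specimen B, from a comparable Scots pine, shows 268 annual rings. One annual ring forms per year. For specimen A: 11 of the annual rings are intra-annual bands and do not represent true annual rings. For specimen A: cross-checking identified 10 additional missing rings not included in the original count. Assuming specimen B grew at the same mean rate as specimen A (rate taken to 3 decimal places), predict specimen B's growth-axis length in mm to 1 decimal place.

163.7 mm

Specimen A: correcting the raw count gives 647 − 11 + 10 = 646 true annual rings.
A: Mean rate = 394.8 mm / 646 years ≈ 0.611 mm/yr.
Length of B = 0.611 × 268 = 163.7 mm.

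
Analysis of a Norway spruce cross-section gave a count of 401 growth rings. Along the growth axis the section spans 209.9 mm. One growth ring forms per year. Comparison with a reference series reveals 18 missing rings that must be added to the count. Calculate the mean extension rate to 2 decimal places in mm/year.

Adjusted count: 401 + 18 = 419 growth rings.
Mean rate = 209.9 mm / 419 years ≈ 0.50 mm/year.

0.50 mm/year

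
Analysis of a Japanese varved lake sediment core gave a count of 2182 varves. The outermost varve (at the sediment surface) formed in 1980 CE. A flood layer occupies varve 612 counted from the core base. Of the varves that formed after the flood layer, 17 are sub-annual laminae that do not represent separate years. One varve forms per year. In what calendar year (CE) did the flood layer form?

427 CE

2182 − 612 = 1570 varves lie beyond the flood layer toward the sediment surface.
Excluding 17 false varves: 1570 − 17 = 1553.
The varve at the sediment surface is 1980 CE, so the flood layer dates to 1980 − 1553 = 427 CE.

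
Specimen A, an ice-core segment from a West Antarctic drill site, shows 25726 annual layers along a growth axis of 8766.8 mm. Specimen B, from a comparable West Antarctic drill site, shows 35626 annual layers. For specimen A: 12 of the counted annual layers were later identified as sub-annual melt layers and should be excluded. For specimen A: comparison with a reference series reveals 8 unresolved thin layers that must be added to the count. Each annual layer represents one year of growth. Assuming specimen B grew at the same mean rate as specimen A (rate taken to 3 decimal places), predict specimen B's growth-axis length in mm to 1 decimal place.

Specimen A: adjusted count: 25726 − 12 + 8 = 25722 annual layers.
A: 8766.8 mm over 25722 years gives 8766.8 / 25722 ≈ 0.341 mm/yr.
For B, 0.341 mm/year × 35626 years = 12148.5 mm.

12148.5 mm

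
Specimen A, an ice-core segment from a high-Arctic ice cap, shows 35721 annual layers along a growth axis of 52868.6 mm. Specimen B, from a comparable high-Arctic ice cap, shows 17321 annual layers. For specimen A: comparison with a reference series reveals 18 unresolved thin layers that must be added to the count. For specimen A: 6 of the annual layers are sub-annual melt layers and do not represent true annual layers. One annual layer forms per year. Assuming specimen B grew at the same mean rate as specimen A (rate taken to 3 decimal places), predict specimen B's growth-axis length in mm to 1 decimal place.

25635.1 mm

Specimen A: true annual layer count = 35721 − 6 + 18 = 35733.
A: Mean rate = 52868.6 mm / 35733 years ≈ 1.480 mm/yr.
Length of B = 1.480 × 17321 = 25635.1 mm.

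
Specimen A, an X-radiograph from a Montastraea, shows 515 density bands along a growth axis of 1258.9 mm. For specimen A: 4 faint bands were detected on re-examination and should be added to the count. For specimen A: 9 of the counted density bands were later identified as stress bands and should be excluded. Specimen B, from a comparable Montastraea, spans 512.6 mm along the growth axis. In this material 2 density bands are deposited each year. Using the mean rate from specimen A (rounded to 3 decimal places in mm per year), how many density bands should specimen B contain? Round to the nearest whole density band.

208 density bands

Specimen A: adjusted count: 515 − 9 + 4 = 510 density bands.
Specimen A: 510 density bands at 2 per year is 510 / 2 = 255 years.
A: Mean rate = 1258.9 mm / 255 years ≈ 4.937 mm/year.
For B, 512.6 / 4.937 = 103.83 years; at 2 density bands per year that is 103.83 × 2 ≈ 208 density bands.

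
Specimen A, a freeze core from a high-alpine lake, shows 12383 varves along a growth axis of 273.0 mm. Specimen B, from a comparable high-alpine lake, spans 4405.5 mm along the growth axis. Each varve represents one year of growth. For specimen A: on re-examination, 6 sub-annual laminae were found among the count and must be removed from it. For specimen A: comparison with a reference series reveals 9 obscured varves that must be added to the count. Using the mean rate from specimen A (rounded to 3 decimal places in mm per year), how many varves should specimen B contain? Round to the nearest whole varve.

Specimen A: after corrections the count is 12383 − 6 + 9 = 12386 varves.
A: Mean rate = 273.0 mm / 12386 years ≈ 0.022 mm/year.
Specimen B: 4405.5 mm / 0.022 mm per year = 200250.00 years ≈ 200250 varves.

200250 varves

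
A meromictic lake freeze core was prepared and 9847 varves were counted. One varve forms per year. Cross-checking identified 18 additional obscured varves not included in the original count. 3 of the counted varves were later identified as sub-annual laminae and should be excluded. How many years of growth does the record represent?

9862 yr

Adjusted count: 9847 − 3 + 18 = 9862 varves.
With a one-to-one varve periodicity this is 9862 years.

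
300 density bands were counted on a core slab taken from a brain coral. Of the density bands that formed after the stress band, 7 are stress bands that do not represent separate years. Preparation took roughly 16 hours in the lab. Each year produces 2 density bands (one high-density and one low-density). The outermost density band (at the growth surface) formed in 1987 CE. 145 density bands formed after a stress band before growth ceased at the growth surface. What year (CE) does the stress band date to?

1918 CE

There are 145 density bands younger than the stress band.
145 − 7 false = 138 true density bands after the stress band.
With 2 density bands per year, 138 / 2 = 69 years.
The density band at the growth surface is 1987 CE, so the stress band dates to 1987 − 69 = 1918 CE.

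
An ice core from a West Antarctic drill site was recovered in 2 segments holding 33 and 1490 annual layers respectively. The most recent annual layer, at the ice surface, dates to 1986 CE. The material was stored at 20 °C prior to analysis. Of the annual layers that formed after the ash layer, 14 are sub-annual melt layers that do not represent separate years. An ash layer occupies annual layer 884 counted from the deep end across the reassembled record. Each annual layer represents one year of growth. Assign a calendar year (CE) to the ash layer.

1361 CE

Total annual layers = 33 + 1490 = 1523.
Between annual layer 884 and the ice surface there are 1523 − 884 = 639 annual layers.
Removing the 14 false annual layers leaves 639 − 14 = 625 true annual layers beyond the ash layer.
1986 − 625 = 1361 CE.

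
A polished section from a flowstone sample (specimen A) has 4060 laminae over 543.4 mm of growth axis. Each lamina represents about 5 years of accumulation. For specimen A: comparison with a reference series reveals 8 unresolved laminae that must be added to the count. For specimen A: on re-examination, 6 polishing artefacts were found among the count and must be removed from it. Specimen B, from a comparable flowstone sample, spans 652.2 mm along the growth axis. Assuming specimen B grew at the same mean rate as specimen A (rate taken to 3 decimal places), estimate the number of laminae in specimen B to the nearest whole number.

Specimen A: after corrections the count is 4060 − 6 + 8 = 4062 laminae.
Specimen A: multiplying by 5 years per lamina: 4062 × 5 = 20310 years.
A: 543.4 mm over 20310 years gives 543.4 / 20310 ≈ 0.027 mm/year.
Specimen B: 652.2 mm / 0.027 mm per year = 24155.56 years; at 5 years per lamina that is 24155.56 / 5 ≈ 4831 laminae.

4831 laminae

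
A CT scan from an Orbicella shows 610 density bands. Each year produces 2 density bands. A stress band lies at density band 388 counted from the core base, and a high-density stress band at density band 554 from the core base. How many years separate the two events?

83 yr

554 − 388 = 166 density bands lie between the two events.
Dividing by 2 density bands per year: 166 / 2 = 83 years.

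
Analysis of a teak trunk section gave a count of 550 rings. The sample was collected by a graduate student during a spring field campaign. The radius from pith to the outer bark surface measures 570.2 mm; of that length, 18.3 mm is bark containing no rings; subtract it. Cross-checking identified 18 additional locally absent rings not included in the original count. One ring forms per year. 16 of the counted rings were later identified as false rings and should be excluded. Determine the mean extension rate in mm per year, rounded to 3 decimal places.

Correcting the raw count gives 550 − 16 + 18 = 552 true rings.
Removing the 18.3 mm offcut leaves 570.2 − 18.3 = 551.9 mm.
Extension rate ≈ 551.9 / 552 = 1.000 mm per year.

1.000 mm per year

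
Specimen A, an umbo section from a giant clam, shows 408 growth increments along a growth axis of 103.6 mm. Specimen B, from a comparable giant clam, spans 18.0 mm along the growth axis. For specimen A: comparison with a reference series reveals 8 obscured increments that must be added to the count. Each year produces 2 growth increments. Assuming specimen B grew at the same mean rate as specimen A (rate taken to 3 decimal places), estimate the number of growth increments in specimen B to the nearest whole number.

Specimen A: true growth increment count = 408 + 8 = 416.
Specimen A: with 2 growth increments per year, 416 / 2 = 208 years.
A: Mean rate = 103.6 mm / 208 years ≈ 0.498 mm/year.
For B, 18.0 / 0.498 = 36.14 years; at 2 growth increments per year that is 36.14 × 2 ≈ 72 growth increments.

72 growth increments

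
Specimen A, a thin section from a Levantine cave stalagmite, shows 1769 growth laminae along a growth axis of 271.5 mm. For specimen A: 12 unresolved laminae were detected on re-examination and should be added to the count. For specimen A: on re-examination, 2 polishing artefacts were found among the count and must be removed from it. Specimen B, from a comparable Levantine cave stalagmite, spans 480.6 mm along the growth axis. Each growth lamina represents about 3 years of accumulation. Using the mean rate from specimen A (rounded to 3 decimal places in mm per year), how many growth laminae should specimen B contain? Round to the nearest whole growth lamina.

3141 growth laminae

Specimen A: after corrections the count is 1769 − 2 + 12 = 1779 growth laminae.
Specimen A: multiplying by 3 years per growth lamina: 1779 × 3 = 5337 years.
A: Mean rate = 271.5 mm / 5337 years ≈ 0.051 mm/year.
Specimen B: 480.6 mm / 0.051 mm per year = 9423.53 years; at 3 years per growth lamina that is 9423.53 / 3 ≈ 3141 growth laminae.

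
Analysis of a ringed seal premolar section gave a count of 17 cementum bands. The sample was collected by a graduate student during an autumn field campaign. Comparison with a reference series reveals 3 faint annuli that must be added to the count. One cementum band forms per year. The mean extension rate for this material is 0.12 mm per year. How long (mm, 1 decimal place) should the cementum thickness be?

Correcting the raw count gives 17 + 3 = 20 true cementum bands.
20 years at 0.12 mm/year gives 0.12 × 20 = 2.4 mm.

2.4 mm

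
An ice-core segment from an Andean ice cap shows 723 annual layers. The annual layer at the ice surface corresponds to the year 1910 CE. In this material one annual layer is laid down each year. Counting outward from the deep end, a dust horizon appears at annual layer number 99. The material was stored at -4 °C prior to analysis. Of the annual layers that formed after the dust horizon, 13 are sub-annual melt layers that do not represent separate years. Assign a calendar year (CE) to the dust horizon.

1299 CE

Between annual layer 99 and the ice surface there are 723 − 99 = 624 annual layers.
Removing the 13 false annual layers leaves 624 − 13 = 611 true annual layers beyond the dust horizon.
Counting back 611 years from 1910 CE places the dust horizon in 1910 − 611 = 1299 CE.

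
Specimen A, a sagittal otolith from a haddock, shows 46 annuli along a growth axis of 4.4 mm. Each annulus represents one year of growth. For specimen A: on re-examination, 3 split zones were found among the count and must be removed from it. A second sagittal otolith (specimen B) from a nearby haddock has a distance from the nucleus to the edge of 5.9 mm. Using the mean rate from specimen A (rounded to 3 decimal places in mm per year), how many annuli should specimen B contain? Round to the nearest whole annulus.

Specimen A: adjusted count: 46 − 3 = 43 annuli.
A: Mean rate = 4.4 mm / 43 years ≈ 0.102 mm per year.
B spans 5.9 / 0.102 = 57.84 years ≈ 58 annuli.

58 annuli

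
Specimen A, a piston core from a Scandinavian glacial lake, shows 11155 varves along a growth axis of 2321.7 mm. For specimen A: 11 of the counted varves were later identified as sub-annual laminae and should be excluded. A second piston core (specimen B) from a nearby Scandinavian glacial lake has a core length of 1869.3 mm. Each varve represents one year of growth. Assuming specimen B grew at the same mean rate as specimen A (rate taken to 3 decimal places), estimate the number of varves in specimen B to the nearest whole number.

Specimen A: adjusted count: 11155 − 11 = 11144 varves.
A: Extension rate ≈ 2321.7 / 11144 = 0.208 mm/yr.
B spans 1869.3 / 0.208 = 8987.02 years ≈ 8987 varves.

8987 varves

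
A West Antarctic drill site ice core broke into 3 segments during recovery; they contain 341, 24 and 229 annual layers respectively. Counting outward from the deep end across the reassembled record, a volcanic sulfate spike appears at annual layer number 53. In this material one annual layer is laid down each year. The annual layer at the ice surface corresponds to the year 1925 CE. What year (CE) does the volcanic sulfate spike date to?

Total annual layers = 341 + 24 + 229 = 594.
The volcanic sulfate spike sits at annual layer 53 from the deep end, so 594 − 53 = 541 annual layers formed after it.
Counting back 541 years from 1925 CE places the volcanic sulfate spike in 1925 − 541 = 1384 CE.

1384 CE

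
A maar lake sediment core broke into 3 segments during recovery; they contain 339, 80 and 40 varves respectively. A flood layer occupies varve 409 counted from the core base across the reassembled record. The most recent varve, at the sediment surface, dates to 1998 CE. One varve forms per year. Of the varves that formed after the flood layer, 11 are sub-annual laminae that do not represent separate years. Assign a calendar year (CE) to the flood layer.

Total varves = 339 + 80 + 40 = 459.
The flood layer sits at varve 409 from the core base, so 459 − 409 = 50 varves formed after it.
Removing the 11 false varves leaves 50 − 11 = 39 true varves beyond the flood layer.
Counting back 39 years from 1998 CE places the flood layer in 1998 − 39 = 1959 CE.

1959 CE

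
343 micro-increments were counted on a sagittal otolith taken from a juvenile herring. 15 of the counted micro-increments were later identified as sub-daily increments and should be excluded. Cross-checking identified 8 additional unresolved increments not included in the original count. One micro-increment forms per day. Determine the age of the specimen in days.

True micro-increment count = 343 − 15 + 8 = 336.
At one micro-increment per day, that is 336 days.

336 days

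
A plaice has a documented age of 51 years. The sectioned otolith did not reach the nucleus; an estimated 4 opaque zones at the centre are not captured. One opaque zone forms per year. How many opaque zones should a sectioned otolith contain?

Expected opaque zones over 51 years: 51.
51 − 4 missed = 47 opaque zones expected in the prepared section.

47 opaque zones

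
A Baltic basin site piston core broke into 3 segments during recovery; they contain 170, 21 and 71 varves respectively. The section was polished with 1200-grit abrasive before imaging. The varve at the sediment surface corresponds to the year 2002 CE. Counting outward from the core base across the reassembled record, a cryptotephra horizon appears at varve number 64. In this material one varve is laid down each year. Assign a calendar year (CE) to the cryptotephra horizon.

1804 CE

Total varves = 170 + 21 + 71 = 262.
The cryptotephra horizon sits at varve 64 from the core base, so 262 − 64 = 198 varves formed after it.
Counting back 198 years from 2002 CE places the cryptotephra horizon in 2002 − 198 = 1804 CE.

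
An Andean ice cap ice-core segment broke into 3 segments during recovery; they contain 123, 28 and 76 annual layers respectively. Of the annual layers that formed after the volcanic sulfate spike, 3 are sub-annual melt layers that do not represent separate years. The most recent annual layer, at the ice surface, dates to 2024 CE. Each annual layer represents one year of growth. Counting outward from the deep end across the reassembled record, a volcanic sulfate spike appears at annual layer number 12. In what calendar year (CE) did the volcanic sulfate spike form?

1812 CE

Total annual layers = 123 + 28 + 76 = 227.
227 − 12 = 215 annual layers lie beyond the volcanic sulfate spike toward the ice surface.
Excluding 3 false annual layers: 215 − 3 = 212.
Counting back 212 years from 2024 CE places the volcanic sulfate spike in 2024 − 212 = 1812 CE.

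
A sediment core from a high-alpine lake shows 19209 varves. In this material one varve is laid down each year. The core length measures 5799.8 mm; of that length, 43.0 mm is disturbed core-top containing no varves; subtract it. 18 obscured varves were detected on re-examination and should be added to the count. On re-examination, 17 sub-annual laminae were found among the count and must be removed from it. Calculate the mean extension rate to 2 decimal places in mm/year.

Correcting the raw count gives 19209 − 17 + 18 = 19210 true varves.
The growth record spans 5799.8 − 43.0 = 5756.8 mm.
5756.8 mm over 19210 years gives 5756.8 / 19210 ≈ 0.30 mm/year.

0.30 mm/year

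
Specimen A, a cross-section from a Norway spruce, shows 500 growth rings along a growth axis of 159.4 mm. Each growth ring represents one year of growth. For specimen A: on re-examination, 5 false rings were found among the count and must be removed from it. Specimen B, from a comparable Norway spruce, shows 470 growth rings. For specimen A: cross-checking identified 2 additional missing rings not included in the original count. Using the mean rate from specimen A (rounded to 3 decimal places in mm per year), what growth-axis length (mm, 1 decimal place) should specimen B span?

Specimen A: after corrections the count is 500 − 5 + 2 = 497 growth rings.
A: 159.4 mm over 497 years gives 159.4 / 497 ≈ 0.321 mm per year.
Length of B = 0.321 × 470 = 150.9 mm.

150.9 mm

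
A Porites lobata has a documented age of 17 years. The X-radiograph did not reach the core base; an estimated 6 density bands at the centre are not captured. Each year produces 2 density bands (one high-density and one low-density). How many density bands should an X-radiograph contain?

28 density bands

17 years at 2 density bands per year gives 17 × 2 = 34 density bands.
Less the 6 uncaptured density bands: 34 − 6 = 28.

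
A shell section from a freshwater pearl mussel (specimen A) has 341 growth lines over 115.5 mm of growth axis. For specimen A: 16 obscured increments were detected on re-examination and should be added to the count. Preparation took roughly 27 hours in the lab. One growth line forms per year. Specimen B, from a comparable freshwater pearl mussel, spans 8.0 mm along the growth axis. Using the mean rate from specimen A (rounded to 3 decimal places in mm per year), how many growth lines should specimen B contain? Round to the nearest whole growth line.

25 growth lines

Specimen A: true growth line count = 341 + 16 = 357.
A: 115.5 mm over 357 years gives 115.5 / 357 ≈ 0.324 mm/yr.
Specimen B: 8.0 mm / 0.324 mm per year = 24.69 years ≈ 25 growth lines.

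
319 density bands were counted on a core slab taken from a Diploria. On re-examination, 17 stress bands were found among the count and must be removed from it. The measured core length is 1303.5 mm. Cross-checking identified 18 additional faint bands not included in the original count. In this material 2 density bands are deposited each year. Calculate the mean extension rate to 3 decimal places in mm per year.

Adjusted count: 319 − 17 + 18 = 320 density bands.
320 density bands at 2 per year is 320 / 2 = 160 years.
1303.5 mm over 160 years gives 1303.5 / 160 ≈ 8.147 mm per year.

8.147 mm per year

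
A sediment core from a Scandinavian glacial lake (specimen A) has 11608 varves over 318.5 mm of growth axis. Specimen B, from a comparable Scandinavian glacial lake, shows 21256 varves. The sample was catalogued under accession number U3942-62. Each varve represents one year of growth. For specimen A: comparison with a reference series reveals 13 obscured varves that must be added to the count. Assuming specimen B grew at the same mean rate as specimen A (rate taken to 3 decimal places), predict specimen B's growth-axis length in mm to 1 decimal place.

Specimen A: adjusted count: 11608 + 13 = 11621 varves.
A: Extension rate ≈ 318.5 / 11621 = 0.027 mm per year.
Length of B = 0.027 × 21256 = 573.9 mm.

573.9 mm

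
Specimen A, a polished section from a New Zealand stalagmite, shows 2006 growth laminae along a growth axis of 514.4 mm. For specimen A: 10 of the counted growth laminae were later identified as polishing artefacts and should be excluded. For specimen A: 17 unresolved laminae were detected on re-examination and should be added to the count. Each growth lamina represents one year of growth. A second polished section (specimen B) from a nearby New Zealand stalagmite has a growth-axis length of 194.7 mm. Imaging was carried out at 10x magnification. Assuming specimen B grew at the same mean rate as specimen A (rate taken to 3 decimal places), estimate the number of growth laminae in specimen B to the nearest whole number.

761 growth laminae

Specimen A: adjusted count: 2006 − 10 + 17 = 2013 growth laminae.
A: Mean rate = 514.4 mm / 2013 years ≈ 0.256 mm per year.
For B, 194.7 / 0.256 = 760.55 years ≈ 761 growth laminae.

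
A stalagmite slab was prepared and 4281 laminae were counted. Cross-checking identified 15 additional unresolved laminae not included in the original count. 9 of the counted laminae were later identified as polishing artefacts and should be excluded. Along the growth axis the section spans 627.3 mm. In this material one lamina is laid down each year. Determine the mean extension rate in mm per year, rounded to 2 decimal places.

Correcting the raw count gives 4281 − 9 + 15 = 4287 true laminae.
627.3 mm over 4287 years gives 627.3 / 4287 ≈ 0.15 mm per year.

0.15 mm per year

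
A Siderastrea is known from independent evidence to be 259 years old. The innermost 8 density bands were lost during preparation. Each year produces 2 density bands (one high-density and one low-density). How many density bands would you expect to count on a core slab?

259 years at 2 density bands per year gives 259 × 2 = 518 density bands.
Subtracting the 8 density bands not captured gives 518 − 8 = 510 density bands in the record.

510 density bands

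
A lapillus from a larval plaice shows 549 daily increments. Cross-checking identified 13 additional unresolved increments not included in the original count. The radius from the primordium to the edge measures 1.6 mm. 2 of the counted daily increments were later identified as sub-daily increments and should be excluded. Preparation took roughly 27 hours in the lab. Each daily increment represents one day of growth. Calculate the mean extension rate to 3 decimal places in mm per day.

Correcting the raw count gives 549 − 2 + 13 = 560 true daily increments.
Mean rate = 1.6 mm / 560 days ≈ 0.003 mm per day.

0.003 mm per day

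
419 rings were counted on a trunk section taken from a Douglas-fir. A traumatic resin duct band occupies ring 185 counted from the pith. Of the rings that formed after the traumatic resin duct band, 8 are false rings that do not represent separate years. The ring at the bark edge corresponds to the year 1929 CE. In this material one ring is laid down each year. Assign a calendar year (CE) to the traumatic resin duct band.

Between ring 185 and the bark edge there are 419 − 185 = 234 rings.
Excluding 8 false rings: 234 − 8 = 226.
Counting back 226 years from 1929 CE places the traumatic resin duct band in 1929 − 226 = 1703 CE.

1703 CE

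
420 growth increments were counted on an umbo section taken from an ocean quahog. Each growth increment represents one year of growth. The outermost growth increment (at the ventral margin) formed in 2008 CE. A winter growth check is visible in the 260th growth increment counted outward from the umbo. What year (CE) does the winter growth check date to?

Between growth increment 260 and the ventral margin there are 420 − 260 = 160 growth increments.
Counting back 160 years from 2008 CE places the winter growth check in 2008 − 160 = 1848 CE.

1848 CE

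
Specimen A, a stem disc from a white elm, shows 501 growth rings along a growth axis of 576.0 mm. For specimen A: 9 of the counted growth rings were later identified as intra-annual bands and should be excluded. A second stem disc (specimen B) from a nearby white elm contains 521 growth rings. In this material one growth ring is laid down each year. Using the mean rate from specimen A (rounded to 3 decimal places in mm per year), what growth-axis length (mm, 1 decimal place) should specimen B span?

Specimen A: adjusted count: 501 − 9 = 492 growth rings.
A: Extension rate ≈ 576.0 / 492 = 1.171 mm per year.
B's length ≈ 1.171 × 521 = 610.1 mm.

610.1 mm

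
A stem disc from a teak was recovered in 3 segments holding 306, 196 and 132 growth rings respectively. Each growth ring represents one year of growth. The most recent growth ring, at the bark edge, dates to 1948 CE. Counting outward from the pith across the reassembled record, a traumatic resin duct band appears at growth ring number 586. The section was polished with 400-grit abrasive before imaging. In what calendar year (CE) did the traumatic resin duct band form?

1900 CE

Total growth rings = 306 + 196 + 132 = 634.
Between growth ring 586 and the bark edge there are 634 − 586 = 48 growth rings.
Counting back 48 years from 1948 CE places the traumatic resin duct band in 1948 − 48 = 1900 CE.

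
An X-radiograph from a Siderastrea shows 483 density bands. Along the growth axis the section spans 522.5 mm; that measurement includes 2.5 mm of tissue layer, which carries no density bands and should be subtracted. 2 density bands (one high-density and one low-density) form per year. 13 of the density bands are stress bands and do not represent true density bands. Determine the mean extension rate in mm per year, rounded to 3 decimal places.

2.213 mm per year

Correcting the raw count gives 483 − 13 = 470 true density bands.
470 density bands at 2 per year is 470 / 2 = 235 years.
The growth record spans 522.5 − 2.5 = 520.0 mm.
Extension rate ≈ 520.0 / 235 = 2.213 mm per year.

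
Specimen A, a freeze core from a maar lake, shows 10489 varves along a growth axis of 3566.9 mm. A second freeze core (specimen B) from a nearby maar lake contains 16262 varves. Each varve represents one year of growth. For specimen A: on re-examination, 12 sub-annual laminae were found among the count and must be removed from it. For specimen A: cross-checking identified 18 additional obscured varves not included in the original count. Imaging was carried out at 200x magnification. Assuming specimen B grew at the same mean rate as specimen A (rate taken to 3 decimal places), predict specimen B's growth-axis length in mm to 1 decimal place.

5529.1 mm

Specimen A: correcting the raw count gives 10489 − 12 + 18 = 10495 true varves.
A: 3566.9 mm over 10495 years gives 3566.9 / 10495 ≈ 0.340 mm/year.
Length of B = 0.340 × 16262 = 5529.1 mm.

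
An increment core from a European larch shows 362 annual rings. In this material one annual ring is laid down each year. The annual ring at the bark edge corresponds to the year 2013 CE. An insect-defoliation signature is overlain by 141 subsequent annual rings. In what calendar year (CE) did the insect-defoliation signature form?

141 annual rings formed after the insect-defoliation signature.
Counting back 141 years from 2013 CE places the insect-defoliation signature in 2013 − 141 = 1872 CE.

1872 CE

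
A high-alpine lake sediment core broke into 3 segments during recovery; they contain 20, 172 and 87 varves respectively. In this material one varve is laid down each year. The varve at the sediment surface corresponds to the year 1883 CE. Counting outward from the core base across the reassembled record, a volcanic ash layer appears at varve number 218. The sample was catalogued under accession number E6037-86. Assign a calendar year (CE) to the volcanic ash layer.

Total varves = 20 + 172 + 87 = 279.
Between varve 218 and the sediment surface there are 279 − 218 = 61 varves.
Counting back 61 years from 1883 CE places the volcanic ash layer in 1883 − 61 = 1822 CE.

1822 CE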